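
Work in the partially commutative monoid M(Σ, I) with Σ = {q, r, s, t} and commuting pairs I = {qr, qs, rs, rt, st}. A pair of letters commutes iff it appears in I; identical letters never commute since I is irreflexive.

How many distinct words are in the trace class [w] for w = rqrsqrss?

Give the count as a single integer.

560

piece 0:r — minimal
piece 1:q — minimal
piece 2:r rests on {0:r}
piece 3:s — minimal
piece 4:q rests on {1:q}
piece 5:r rests on {2:r}
piece 6:s rests on {3:s}
piece 7:s rests on {6:s}
minimal pieces: {0:r, 1:q, 3:s}
ways to finish when only these pieces remain (= sum over removing one remaining piece with nothing left below it):
  1 left: {4}→1  {5}→1  {7}→1
  2 left: {1,4}→1  {2,5}→1  {4,5}→2  {4,7}→2  {5,7}→2  {6,7}→1
  3 left: {0,2,5}→1  {1,4,5}→3  {1,4,7}→3  {2,4,5}→3  {2,5,7}→3  {3,6,7}→1  {4,5,7}→6  {4,6,7}→3  {5,6,7}→3
  4 left: {0,2,4,5}→4  {0,2,5,7}→4  {1,2,4,5}→6  {1,4,5,7}→12  {1,4,6,7}→6  {2,4,5,7}→12  {2,5,6,7}→6  {3,4,6,7}→4  {3,5,6,7}→4  {4,5,6,7}→12
  5 left: {0,1,2,4,5}→10  {0,2,4,5,7}→20  {0,2,5,6,7}→10  {1,2,4,5,7}→30  {1,3,4,6,7}→10  {1,4,5,6,7}→30  {2,3,5,6,7}→10  {2,4,5,6,7}→30  {3,4,5,6,7}→20
  6 left: {0,1,2,4,5,7}→60  {0,2,3,5,6,7}→20  {0,2,4,5,6,7}→60  {1,2,4,5,6,7}→90  {1,3,4,5,6,7}→60  {2,3,4,5,6,7}→60
  placing 0:r first → 210 extensions
  placing 1:q first → 140 extensions
  placing 3:s first → 210 extensions
total linear extensions = 560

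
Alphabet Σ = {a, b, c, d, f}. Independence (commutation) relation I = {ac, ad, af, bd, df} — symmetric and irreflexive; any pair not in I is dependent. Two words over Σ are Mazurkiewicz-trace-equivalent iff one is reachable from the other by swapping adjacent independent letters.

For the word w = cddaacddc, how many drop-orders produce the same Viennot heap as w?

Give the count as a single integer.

drop 0:c onto floor
drop 1:d onto {0:c}
drop 2:d onto {1:d}
drop 3:a onto floor
drop 4:a onto {3:a}
drop 5:c onto {2:d}
drop 6:d onto {5:c}
drop 7:d onto {6:d}
drop 8:c onto {7:d}
ground layer = {0:c, 3:a}
drop-orders for the pieces not yet dropped (sum over which currently-grounded one goes next):
  1 to go: {4} 1  {8} 1
  2 to go: {3,4} 1  {4,8} 2  {7,8} 1
  3 to go: {3,4,8} 3  {4,7,8} 3  {6,7,8} 1
  4 to go: {3,4,7,8} 6  {4,6,7,8} 4  {5,6,7,8} 1
  5 to go: {2,5,6,7,8} 1  {3,4,6,7,8} 10  {4,5,6,7,8} 5
  6 to go: {1,2,5,6,7,8} 1  {2,4,5,6,7,8} 6  {3,4,5,6,7,8} 15
  7 to go: {0,1,2,5,6,7,8} 1  {1,2,4,5,6,7,8} 7  {2,3,4,5,6,7,8} 21
  if 0:c drops first: 28 orders
  if 3:a drops first: 8 orders
heap linearizations: 36

36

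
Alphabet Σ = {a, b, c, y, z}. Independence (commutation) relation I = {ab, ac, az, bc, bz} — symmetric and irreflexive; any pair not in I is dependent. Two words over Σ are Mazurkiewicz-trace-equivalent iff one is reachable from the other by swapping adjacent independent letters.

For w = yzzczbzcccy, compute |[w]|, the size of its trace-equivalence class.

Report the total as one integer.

9

piece 0:y — minimal
piece 1:z rests on {0:y}
piece 2:z rests on {1:z}
piece 3:c rests on {2:z}
piece 4:z rests on {3:c}
piece 5:b rests on {0:y}
piece 6:z rests on {4:z}
piece 7:c rests on {6:z}
piece 8:c rests on {7:c}
piece 9:c rests on {8:c}
piece 10:y rests on {5:b, 9:c}
minimal pieces: {0:y}
ways to finish when only these pieces remain (= sum over removing one remaining piece with nothing left below it):
  1 left: {10}→1
  2 left: {5,10}→1  {9,10}→1
  3 left: {5,9,10}→2  {8,9,10}→1
  4 left: {5,8,9,10}→3  {7,8,9,10}→1
  5 left: {5,7,8,9,10}→4  {6,7,8,9,10}→1
  6 left: {4,6,7,8,9,10}→1  {5,6,7,8,9,10}→5
  7 left: {3,4,6,7,8,9,10}→1  {4,5,6,7,8,9,10}→6
  8 left: {2,3,4,6,7,8,9,10}→1  {3,4,5,6,7,8,9,10}→7
  9 left: {1,2,3,4,6,7,8,9,10}→1  {2,3,4,5,6,7,8,9,10}→8
  placing 0:y first → 9 extensions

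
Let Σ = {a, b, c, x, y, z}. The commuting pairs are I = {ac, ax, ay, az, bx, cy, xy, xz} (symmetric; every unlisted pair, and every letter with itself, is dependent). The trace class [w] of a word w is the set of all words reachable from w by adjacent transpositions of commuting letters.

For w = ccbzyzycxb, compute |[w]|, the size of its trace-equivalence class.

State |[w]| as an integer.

drop 0:c onto floor
drop 1:c onto {0:c}
drop 2:b onto {1:c}
drop 3:z onto {2:b}
drop 4:y onto {3:z}
drop 5:z onto {4:y}
drop 6:y onto {5:z}
drop 7:c onto {5:z}
drop 8:x onto {7:c}
drop 9:b onto {6:y, 7:c}
ground layer = {0:c}
drop-orders for the pieces not yet dropped (sum over which currently-grounded one goes next):
  1 to go: {8} 1  {9} 1
  2 to go: {6,9} 1  {8,9} 2
  3 to go: {6,8,9} 3  {7,8,9} 2
  4 to go: {6,7,8,9} 5
  5 to go: {5,6,7,8,9} 5
  6 to go: {4,5,6,7,8,9} 5
  7 to go: {3,4,5,6,7,8,9} 5
  8 to go: {2,3,4,5,6,7,8,9} 5
  if 0:c drops first: 5 orders

5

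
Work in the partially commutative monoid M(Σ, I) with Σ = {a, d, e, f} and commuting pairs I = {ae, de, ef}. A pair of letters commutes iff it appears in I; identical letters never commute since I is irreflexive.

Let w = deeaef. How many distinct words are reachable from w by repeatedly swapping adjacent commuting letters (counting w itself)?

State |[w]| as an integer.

0(d) covers ∅
1(e) covers ∅
2(e) covers 1:e
3(a) covers 0:d
4(e) covers 2:e
5(f) covers 3:a
floor of heap: 0:d, 1:e
completions by unplaced set U, small U first (add the entries for U minus each lowest piece of U):
  |U|=1: {4}:1  {5}:1
  |U|=2: {2,4}:1  {3,5}:1  {4,5}:2
  |U|=3: {0,3,5}:1  {1,2,4}:1  {2,4,5}:3  {3,4,5}:3
  |U|=4: {0,3,4,5}:4  {1,2,4,5}:4  {2,3,4,5}:6
  start at 0(d): 10
  start at 1(e): 10
sum over floor = 20

20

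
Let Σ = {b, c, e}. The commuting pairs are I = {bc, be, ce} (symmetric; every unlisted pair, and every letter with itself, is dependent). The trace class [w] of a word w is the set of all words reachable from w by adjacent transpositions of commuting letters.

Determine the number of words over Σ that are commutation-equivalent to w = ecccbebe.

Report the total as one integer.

560

drop 0:e onto floor
drop 1:c onto floor
drop 2:c onto {1:c}
drop 3:c onto {2:c}
drop 4:b onto floor
drop 5:e onto {0:e}
drop 6:b onto {4:b}
drop 7:e onto {5:e}
ground layer = {0:e, 1:c, 4:b}
drop-orders for the pieces not yet dropped (sum over which currently-grounded one goes next):
  1 to go: {3} 1  {6} 1  {7} 1
  2 to go: {2,3} 1  {3,6} 2  {3,7} 2  {4,6} 1  {5,7} 1  {6,7} 2
  3 to go: {0,5,7} 1  {1,2,3} 1  {2,3,6} 3  {2,3,7} 3  {3,4,6} 3  {3,5,7} 3  {3,6,7} 6  {4,6,7} 3  {5,6,7} 3
  4 to go: {0,3,5,7} 4  {0,5,6,7} 4  {1,2,3,6} 4  {1,2,3,7} 4  {2,3,4,6} 6  {2,3,5,7} 6  {2,3,6,7} 12  {3,4,6,7} 12  {3,5,6,7} 12  {4,5,6,7} 6
  5 to go: {0,2,3,5,7} 10  {0,3,5,6,7} 20  {0,4,5,6,7} 10  {1,2,3,4,6} 10  {1,2,3,5,7} 10  {1,2,3,6,7} 20  {2,3,4,6,7} 30  {2,3,5,6,7} 30  {3,4,5,6,7} 30
  6 to go: {0,1,2,3,5,7} 20  {0,2,3,5,6,7} 60  {0,3,4,5,6,7} 60  {1,2,3,4,6,7} 60  {1,2,3,5,6,7} 60  {2,3,4,5,6,7} 90
  if 0:e drops first: 210 orders
  if 1:c drops first: 210 orders
  if 4:b drops first: 140 orders
heap linearizations: 560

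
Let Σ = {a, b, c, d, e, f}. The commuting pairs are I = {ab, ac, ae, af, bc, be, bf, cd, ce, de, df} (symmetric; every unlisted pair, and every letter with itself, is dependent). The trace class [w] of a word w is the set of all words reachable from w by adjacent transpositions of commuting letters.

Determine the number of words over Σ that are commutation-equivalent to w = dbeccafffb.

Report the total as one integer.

1890

piece 0:d — minimal
piece 1:b rests on {0:d}
piece 2:e — minimal
piece 3:c — minimal
piece 4:c rests on {3:c}
piece 5:a rests on {0:d}
piece 6:f rests on {2:e, 4:c}
piece 7:f rests on {6:f}
piece 8:f rests on {7:f}
piece 9:b rests on {1:b}
minimal pieces: {0:d, 2:e, 3:c}
ways to finish when only these pieces remain (= sum over removing one remaining piece with nothing left below it):
  1 left: {5}→1  {8}→1  {9}→1
  2 left: {1,9}→1  {5,8}→2  {5,9}→2  {7,8}→1  {8,9}→2
  3 left: {1,5,9}→3  {1,8,9}→3  {5,7,8}→3  {5,8,9}→6  {6,7,8}→1  {7,8,9}→3
  4 left: {0,1,5,9}→3  {1,5,8,9}→12  {1,7,8,9}→6  {2,6,7,8}→1  {4,6,7,8}→1  {5,6,7,8}→4  {5,7,8,9}→12  {6,7,8,9}→4
  5 left: {0,1,5,8,9}→15  {1,5,7,8,9}→30  {1,6,7,8,9}→10  {2,4,6,7,8}→2  {2,5,6,7,8}→5  {2,6,7,8,9}→5  {3,4,6,7,8}→1  {4,5,6,7,8}→5  {4,6,7,8,9}→5  {5,6,7,8,9}→20
  6 left: {0,1,5,7,8,9}→45  {1,2,6,7,8,9}→15  {1,4,6,7,8,9}→15  {1,5,6,7,8,9}→60  {2,3,4,6,7,8}→3  {2,4,5,6,7,8}→12  {2,4,6,7,8,9}→12  {2,5,6,7,8,9}→30  {3,4,5,6,7,8}→6  {3,4,6,7,8,9}→6  {4,5,6,7,8,9}→30
  7 left: {0,1,5,6,7,8,9}→105  {1,2,4,6,7,8,9}→42  {1,2,5,6,7,8,9}→105  {1,3,4,6,7,8,9}→21  {1,4,5,6,7,8,9}→105  {2,3,4,5,6,7,8}→21  {2,3,4,6,7,8,9}→21  {2,4,5,6,7,8,9}→84  {3,4,5,6,7,8,9}→42
  8 left: {0,1,2,5,6,7,8,9}→210  {0,1,4,5,6,7,8,9}→210  {1,2,3,4,6,7,8,9}→84  {1,2,4,5,6,7,8,9}→336  {1,3,4,5,6,7,8,9}→168  {2,3,4,5,6,7,8,9}→168
  placing 0:d first → 756 extensions
  placing 2:e first → 378 extensions
  placing 3:c first → 756 extensions
total linear extensions = 1890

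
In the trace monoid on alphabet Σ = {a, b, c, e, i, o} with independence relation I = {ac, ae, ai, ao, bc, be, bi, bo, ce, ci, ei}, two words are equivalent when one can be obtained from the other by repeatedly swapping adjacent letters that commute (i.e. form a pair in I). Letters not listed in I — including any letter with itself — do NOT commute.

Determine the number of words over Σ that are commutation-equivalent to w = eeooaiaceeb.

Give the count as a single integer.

0(e) covers ∅
1(e) covers 0:e
2(o) covers 1:e
3(o) covers 2:o
4(a) covers ∅
5(i) covers 3:o
6(a) covers 4:a
7(c) covers 3:o
8(e) covers 3:o
9(e) covers 8:e
10(b) covers 6:a
floor of heap: 0:e, 4:a
completions by unplaced set U, small U first (add the entries for U minus each lowest piece of U):
  |U|=1: {5}:1  {7}:1  {9}:1  {10}:1
  |U|=2: {5,7}:2  {5,9}:2  {5,10}:2  {6,10}:1  {7,9}:2  {7,10}:2  {8,9}:1  {9,10}:2
  |U|=3: {4,6,10}:1  {5,6,10}:3  {5,7,9}:6  {5,7,10}:6  {5,8,9}:3  {5,9,10}:6  {6,7,10}:3  {6,9,10}:3  {7,8,9}:3  {7,9,10}:6  {8,9,10}:3
  |U|=4: {4,5,6,10}:4  {4,6,7,10}:4  {4,6,9,10}:4  {5,6,7,10}:12  {5,6,9,10}:12  {5,7,8,9}:12  {5,7,9,10}:24  {5,8,9,10}:12  {6,7,9,10}:12  {6,8,9,10}:6  {7,8,9,10}:12
  |U|=5: {3,5,7,8,9}:12  {4,5,6,7,10}:20  {4,5,6,9,10}:20  {4,6,7,9,10}:20  {4,6,8,9,10}:10  {5,6,7,9,10}:60  {5,6,8,9,10}:30  {5,7,8,9,10}:60  {6,7,8,9,10}:30
  |U|=6: {2,3,5,7,8,9}:12  {3,5,7,8,9,10}:72  {4,5,6,7,9,10}:120  {4,5,6,8,9,10}:60  {4,6,7,8,9,10}:60  {5,6,7,8,9,10}:180
  |U|=7: {1,2,3,5,7,8,9}:12  {2,3,5,7,8,9,10}:84  {3,5,6,7,8,9,10}:252  {4,5,6,7,8,9,10}:420
  |U|=8: {0,1,2,3,5,7,8,9}:12  {1,2,3,5,7,8,9,10}:96  {2,3,5,6,7,8,9,10}:336  {3,4,5,6,7,8,9,10}:672
  |U|=9: {0,1,2,3,5,7,8,9,10}:108  {1,2,3,5,6,7,8,9,10}:432  {2,3,4,5,6,7,8,9,10}:1008
  start at 0(e): 1440
  start at 4(a): 540
sum over floor = 1980

1980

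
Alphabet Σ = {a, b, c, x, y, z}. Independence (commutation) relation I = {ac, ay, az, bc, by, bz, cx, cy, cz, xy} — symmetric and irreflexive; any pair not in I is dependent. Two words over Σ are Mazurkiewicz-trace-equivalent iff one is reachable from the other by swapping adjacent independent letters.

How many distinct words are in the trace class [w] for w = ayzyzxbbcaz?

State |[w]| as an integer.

220

#0=a has no predecessor
#1=y has no predecessor
#2=z depends on [1:y]
#3=y depends on [2:z]
#4=z depends on [3:y]
#5=x depends on [0:a, 4:z]
#6=b depends on [5:x]
#7=b depends on [6:b]
#8=c has no predecessor
#9=a depends on [7:b]
#10=z depends on [5:x]
sources: [0:a, 1:y, 8:c]
N(rest) = Σ N(rest − s) over sources s of rest; N(one piece) = 1:
  size 1 → [8]=1  [9]=1  [10]=1
  size 2 → [7,9]=1  [8,9]=2  [8,10]=2  [9,10]=2
  size 3 → [6,7,9]=1  [7,8,9]=3  [7,9,10]=3  [8,9,10]=6
  size 4 → [6,7,8,9]=4  [6,7,9,10]=4  [7,8,9,10]=12
  size 5 → [5,6,7,9,10]=4  [6,7,8,9,10]=20
  size 6 → [0,5,6,7,9,10]=4  [4,5,6,7,9,10]=4  [5,6,7,8,9,10]=24
  size 7 → [0,4,5,6,7,9,10]=8  [0,5,6,7,8,9,10]=28  [3,4,5,6,7,9,10]=4  [4,5,6,7,8,9,10]=28
  size 8 → [0,3,4,5,6,7,9,10]=12  [0,4,5,6,7,8,9,10]=64  [2,3,4,5,6,7,9,10]=4  [3,4,5,6,7,8,9,10]=32
  size 9 → [0,2,3,4,5,6,7,9,10]=16  [0,3,4,5,6,7,8,9,10]=108  [1,2,3,4,5,6,7,9,10]=4  [2,3,4,5,6,7,8,9,10]=36
  first=0(a) contributes 40
  first=1(y) contributes 160
  first=8(c) contributes 20
|[w]| = 220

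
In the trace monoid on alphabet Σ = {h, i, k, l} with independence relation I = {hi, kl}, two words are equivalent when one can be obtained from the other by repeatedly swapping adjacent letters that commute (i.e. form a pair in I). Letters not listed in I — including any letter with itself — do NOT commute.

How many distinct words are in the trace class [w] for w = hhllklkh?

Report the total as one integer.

drop 0:h onto floor
drop 1:h onto {0:h}
drop 2:l onto {1:h}
drop 3:l onto {2:l}
drop 4:k onto {1:h}
drop 5:l onto {3:l}
drop 6:k onto {4:k}
drop 7:h onto {5:l, 6:k}
ground layer = {0:h}
drop-orders for the pieces not yet dropped (sum over which currently-grounded one goes next):
  1 to go: {7} 1
  2 to go: {5,7} 1  {6,7} 1
  3 to go: {3,5,7} 1  {4,6,7} 1  {5,6,7} 2
  4 to go: {2,3,5,7} 1  {3,5,6,7} 3  {4,5,6,7} 3
  5 to go: {2,3,5,6,7} 4  {3,4,5,6,7} 6
  6 to go: {2,3,4,5,6,7} 10
  if 0:h drops first: 10 orders

10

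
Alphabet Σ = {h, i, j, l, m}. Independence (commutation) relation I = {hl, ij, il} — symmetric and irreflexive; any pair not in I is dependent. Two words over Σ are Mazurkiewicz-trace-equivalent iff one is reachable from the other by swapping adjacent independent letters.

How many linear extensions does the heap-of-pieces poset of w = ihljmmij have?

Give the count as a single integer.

#0=i has no predecessor
#1=h depends on [0:i]
#2=l has no predecessor
#3=j depends on [1:h, 2:l]
#4=m depends on [3:j]
#5=m depends on [4:m]
#6=i depends on [5:m]
#7=j depends on [5:m]
sources: [0:i, 2:l]
N(rest) = Σ N(rest − s) over sources s of rest; N(one piece) = 1:
  size 1 → [6]=1  [7]=1
  size 2 → [6,7]=2
  size 3 → [5,6,7]=2
  size 4 → [4,5,6,7]=2
  size 5 → [3,4,5,6,7]=2
  size 6 → [1,3,4,5,6,7]=2  [2,3,4,5,6,7]=2
  first=0(i) contributes 4
  first=2(l) contributes 2
|[w]| = 6

6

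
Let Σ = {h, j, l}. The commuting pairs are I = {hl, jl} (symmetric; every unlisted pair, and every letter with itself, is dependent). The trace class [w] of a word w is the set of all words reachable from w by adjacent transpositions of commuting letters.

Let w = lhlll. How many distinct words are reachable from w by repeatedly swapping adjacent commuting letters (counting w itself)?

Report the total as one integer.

5

piece 0:l — minimal
piece 1:h — minimal
piece 2:l rests on {0:l}
piece 3:l rests on {2:l}
piece 4:l rests on {3:l}
minimal pieces: {0:l, 1:h}
ways to finish when only these pieces remain (= sum over removing one remaining piece with nothing left below it):
  1 left: {1}→1  {4}→1
  2 left: {1,4}→2  {3,4}→1
  3 left: {1,3,4}→3  {2,3,4}→1
  placing 0:l first → 4 extensions
  placing 1:h first → 1 extensions
total linear extensions = 5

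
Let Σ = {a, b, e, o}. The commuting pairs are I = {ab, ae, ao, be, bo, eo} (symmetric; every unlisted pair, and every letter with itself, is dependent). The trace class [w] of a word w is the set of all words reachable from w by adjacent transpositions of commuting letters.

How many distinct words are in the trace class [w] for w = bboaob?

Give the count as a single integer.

60

piece 0:b — minimal
piece 1:b rests on {0:b}
piece 2:o — minimal
piece 3:a — minimal
piece 4:o rests on {2:o}
piece 5:b rests on {1:b}
minimal pieces: {0:b, 2:o, 3:a}
ways to finish when only these pieces remain (= sum over removing one remaining piece with nothing left below it):
  1 left: {3}→1  {4}→1  {5}→1
  2 left: {1,5}→1  {2,4}→1  {3,4}→2  {3,5}→2  {4,5}→2
  3 left: {0,1,5}→1  {1,3,5}→3  {1,4,5}→3  {2,3,4}→3  {2,4,5}→3  {3,4,5}→6
  4 left: {0,1,3,5}→4  {0,1,4,5}→4  {1,2,4,5}→6  {1,3,4,5}→12  {2,3,4,5}→12
  placing 0:b first → 30 extensions
  placing 2:o first → 20 extensions
  placing 3:a first → 10 extensions
total linear extensions = 60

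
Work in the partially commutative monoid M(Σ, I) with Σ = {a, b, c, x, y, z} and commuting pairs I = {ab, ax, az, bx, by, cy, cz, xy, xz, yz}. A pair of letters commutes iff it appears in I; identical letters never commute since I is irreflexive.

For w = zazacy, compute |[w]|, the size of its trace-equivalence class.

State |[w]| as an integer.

drop 0:z onto floor
drop 1:a onto floor
drop 2:z onto {0:z}
drop 3:a onto {1:a}
drop 4:c onto {3:a}
drop 5:y onto {3:a}
ground layer = {0:z, 1:a}
drop-orders for the pieces not yet dropped (sum over which currently-grounded one goes next):
  1 to go: {2} 1  {4} 1  {5} 1
  2 to go: {0,2} 1  {2,4} 2  {2,5} 2  {4,5} 2
  3 to go: {0,2,4} 3  {0,2,5} 3  {2,4,5} 6  {3,4,5} 2
  4 to go: {0,2,4,5} 12  {1,3,4,5} 2  {2,3,4,5} 8
  if 0:z drops first: 10 orders
  if 1:a drops first: 20 orders
heap linearizations: 30

30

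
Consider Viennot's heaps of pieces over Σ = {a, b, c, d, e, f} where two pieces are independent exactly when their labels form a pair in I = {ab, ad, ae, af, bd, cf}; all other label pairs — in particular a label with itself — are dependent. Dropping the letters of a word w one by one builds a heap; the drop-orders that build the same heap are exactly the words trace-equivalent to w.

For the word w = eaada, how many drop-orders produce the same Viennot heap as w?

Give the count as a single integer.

10

#0=e has no predecessor
#1=a has no predecessor
#2=a depends on [1:a]
#3=d depends on [0:e]
#4=a depends on [2:a]
sources: [0:e, 1:a]
N(rest) = Σ N(rest − s) over sources s of rest; N(one piece) = 1:
  size 1 → [3]=1  [4]=1
  size 2 → [0,3]=1  [2,4]=1  [3,4]=2
  size 3 → [0,3,4]=3  [1,2,4]=1  [2,3,4]=3
  first=0(e) contributes 4
  first=1(a) contributes 6
|[w]| = 10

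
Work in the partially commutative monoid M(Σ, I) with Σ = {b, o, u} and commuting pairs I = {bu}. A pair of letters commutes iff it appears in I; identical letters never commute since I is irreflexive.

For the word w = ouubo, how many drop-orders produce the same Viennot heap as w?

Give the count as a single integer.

0(o) covers ∅
1(u) covers 0:o
2(u) covers 1:u
3(b) covers 0:o
4(o) covers 2:u, 3:b
floor of heap: 0:o
completions by unplaced set U, small U first (add the entries for U minus each lowest piece of U):
  |U|=1: {4}:1
  |U|=2: {2,4}:1  {3,4}:1
  |U|=3: {1,2,4}:1  {2,3,4}:2
  start at 0(o): 3

3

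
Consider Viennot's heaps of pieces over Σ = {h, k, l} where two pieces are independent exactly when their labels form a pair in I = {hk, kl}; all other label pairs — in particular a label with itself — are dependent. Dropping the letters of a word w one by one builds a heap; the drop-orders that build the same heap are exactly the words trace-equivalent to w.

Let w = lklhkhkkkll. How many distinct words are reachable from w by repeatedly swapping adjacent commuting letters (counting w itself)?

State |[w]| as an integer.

drop 0:l onto floor
drop 1:k onto floor
drop 2:l onto {0:l}
drop 3:h onto {2:l}
drop 4:k onto {1:k}
drop 5:h onto {3:h}
drop 6:k onto {4:k}
drop 7:k onto {6:k}
drop 8:k onto {7:k}
drop 9:l onto {5:h}
drop 10:l onto {9:l}
ground layer = {0:l, 1:k}
drop-orders for the pieces not yet dropped (sum over which currently-grounded one goes next):
  1 to go: {8} 1  {10} 1
  2 to go: {7,8} 1  {8,10} 2  {9,10} 1
  3 to go: {5,9,10} 1  {6,7,8} 1  {7,8,10} 3  {8,9,10} 3
  4 to go: {3,5,9,10} 1  {4,6,7,8} 1  {5,8,9,10} 4  {6,7,8,10} 4  {7,8,9,10} 6
  5 to go: {1,4,6,7,8} 1  {2,3,5,9,10} 1  {3,5,8,9,10} 5  {4,6,7,8,10} 5  {5,7,8,9,10} 10  {6,7,8,9,10} 10
  6 to go: {0,2,3,5,9,10} 1  {1,4,6,7,8,10} 6  {2,3,5,8,9,10} 6  {3,5,7,8,9,10} 15  {4,6,7,8,9,10} 15  {5,6,7,8,9,10} 20
  7 to go: {0,2,3,5,8,9,10} 7  {1,4,6,7,8,9,10} 21  {2,3,5,7,8,9,10} 21  {3,5,6,7,8,9,10} 35  {4,5,6,7,8,9,10} 35
  8 to go: {0,2,3,5,7,8,9,10} 28  {1,4,5,6,7,8,9,10} 56  {2,3,5,6,7,8,9,10} 56  {3,4,5,6,7,8,9,10} 70
  9 to go: {0,2,3,5,6,7,8,9,10} 84  {1,3,4,5,6,7,8,9,10} 126  {2,3,4,5,6,7,8,9,10} 126
  if 0:l drops first: 252 orders
  if 1:k drops first: 210 orders
heap linearizations: 462

462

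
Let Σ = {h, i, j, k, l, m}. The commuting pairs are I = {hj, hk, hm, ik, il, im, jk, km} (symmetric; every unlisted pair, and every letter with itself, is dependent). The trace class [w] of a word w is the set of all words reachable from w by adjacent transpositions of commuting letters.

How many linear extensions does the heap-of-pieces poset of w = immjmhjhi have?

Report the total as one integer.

46

#0=i has no predecessor
#1=m has no predecessor
#2=m depends on [1:m]
#3=j depends on [0:i, 2:m]
#4=m depends on [3:j]
#5=h depends on [0:i]
#6=j depends on [4:m]
#7=h depends on [5:h]
#8=i depends on [6:j, 7:h]
sources: [0:i, 1:m]
N(rest) = Σ N(rest − s) over sources s of rest; N(one piece) = 1:
  size 1 → [8]=1
  size 2 → [6,8]=1  [7,8]=1
  size 3 → [4,6,8]=1  [5,7,8]=1  [6,7,8]=2
  size 4 → [3,4,6,8]=1  [4,6,7,8]=3  [5,6,7,8]=3
  size 5 → [2,3,4,6,8]=1  [3,4,6,7,8]=4  [4,5,6,7,8]=6
  size 6 → [1,2,3,4,6,8]=1  [2,3,4,6,7,8]=5  [3,4,5,6,7,8]=10
  size 7 → [0,3,4,5,6,7,8]=10  [1,2,3,4,6,7,8]=6  [2,3,4,5,6,7,8]=15
  first=0(i) contributes 21
  first=1(m) contributes 25
|[w]| = 46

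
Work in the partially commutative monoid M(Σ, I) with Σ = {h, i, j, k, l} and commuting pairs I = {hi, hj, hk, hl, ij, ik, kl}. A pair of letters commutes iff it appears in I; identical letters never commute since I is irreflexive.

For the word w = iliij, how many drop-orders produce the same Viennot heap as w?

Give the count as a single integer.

0(i) covers ∅
1(l) covers 0:i
2(i) covers 1:l
3(i) covers 2:i
4(j) covers 1:l
floor of heap: 0:i
completions by unplaced set U, small U first (add the entries for U minus each lowest piece of U):
  |U|=1: {3}:1  {4}:1
  |U|=2: {2,3}:1  {3,4}:2
  |U|=3: {2,3,4}:3
  start at 0(i): 3

3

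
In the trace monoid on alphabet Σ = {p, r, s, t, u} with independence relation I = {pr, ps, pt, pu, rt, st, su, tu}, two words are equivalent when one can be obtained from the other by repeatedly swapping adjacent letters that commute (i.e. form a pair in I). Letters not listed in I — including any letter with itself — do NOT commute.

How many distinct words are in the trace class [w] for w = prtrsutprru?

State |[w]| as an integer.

piece 0:p — minimal
piece 1:r — minimal
piece 2:t — minimal
piece 3:r rests on {1:r}
piece 4:s rests on {3:r}
piece 5:u rests on {3:r}
piece 6:t rests on {2:t}
piece 7:p rests on {0:p}
piece 8:r rests on {4:s, 5:u}
piece 9:r rests on {8:r}
piece 10:u rests on {9:r}
minimal pieces: {0:p, 1:r, 2:t}
ways to finish when only these pieces remain (= sum over removing one remaining piece with nothing left below it):
  1 left: {6}→1  {7}→1  {10}→1
  2 left: {0,7}→1  {2,6}→1  {6,7}→2  {6,10}→2  {7,10}→2  {9,10}→1
  3 left: {0,6,7}→3  {0,7,10}→3  {2,6,7}→3  {2,6,10}→3  {6,7,10}→6  {6,9,10}→3  {7,9,10}→3  {8,9,10}→1
  4 left: {0,2,6,7}→6  {0,6,7,10}→12  {0,7,9,10}→6  {2,6,7,10}→12  {2,6,9,10}→6  {4,8,9,10}→1  {5,8,9,10}→1  {6,7,9,10}→12  {6,8,9,10}→4  {7,8,9,10}→4
  5 left: {0,2,6,7,10}→30  {0,6,7,9,10}→30  {0,7,8,9,10}→10  {2,6,7,9,10}→30  {2,6,8,9,10}→10  {4,5,8,9,10}→2  {4,6,8,9,10}→5  {4,7,8,9,10}→5  {5,6,8,9,10}→5  {5,7,8,9,10}→5  {6,7,8,9,10}→20
  6 left: {0,2,6,7,9,10}→90  {0,4,7,8,9,10}→15  {0,5,7,8,9,10}→15  {0,6,7,8,9,10}→60  {2,4,6,8,9,10}→15  {2,5,6,8,9,10}→15  {2,6,7,8,9,10}→60  {3,4,5,8,9,10}→2  {4,5,6,8,9,10}→12  {4,5,7,8,9,10}→12  {4,6,7,8,9,10}→30  {5,6,7,8,9,10}→30
  7 left: {0,2,6,7,8,9,10}→210  {0,4,5,7,8,9,10}→42  {0,4,6,7,8,9,10}→105  {0,5,6,7,8,9,10}→105  {1,3,4,5,8,9,10}→2  {2,4,5,6,8,9,10}→42  {2,4,6,7,8,9,10}→105  {2,5,6,7,8,9,10}→105  {3,4,5,6,8,9,10}→14  {3,4,5,7,8,9,10}→14  {4,5,6,7,8,9,10}→84
  8 left: {0,2,4,6,7,8,9,10}→420  {0,2,5,6,7,8,9,10}→420  {0,3,4,5,7,8,9,10}→56  {0,4,5,6,7,8,9,10}→336  {1,3,4,5,6,8,9,10}→16  {1,3,4,5,7,8,9,10}→16  {2,3,4,5,6,8,9,10}→56  {2,4,5,6,7,8,9,10}→336  {3,4,5,6,7,8,9,10}→112
  9 left: {0,1,3,4,5,7,8,9,10}→72  {0,2,4,5,6,7,8,9,10}→1512  {0,3,4,5,6,7,8,9,10}→504  {1,2,3,4,5,6,8,9,10}→72  {1,3,4,5,6,7,8,9,10}→144  {2,3,4,5,6,7,8,9,10}→504
  placing 0:p first → 720 extensions
  placing 1:r first → 2520 extensions
  placing 2:t first → 720 extensions
total linear extensions = 3960

3960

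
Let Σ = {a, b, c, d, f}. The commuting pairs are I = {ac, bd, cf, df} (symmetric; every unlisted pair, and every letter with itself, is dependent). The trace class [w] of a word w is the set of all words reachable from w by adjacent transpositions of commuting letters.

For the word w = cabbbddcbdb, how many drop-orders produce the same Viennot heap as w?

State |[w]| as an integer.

60

#0=c has no predecessor
#1=a has no predecessor
#2=b depends on [0:c, 1:a]
#3=b depends on [2:b]
#4=b depends on [3:b]
#5=d depends on [0:c, 1:a]
#6=d depends on [5:d]
#7=c depends on [4:b, 6:d]
#8=b depends on [7:c]
#9=d depends on [7:c]
#10=b depends on [8:b]
sources: [0:c, 1:a]
N(rest) = Σ N(rest − s) over sources s of rest; N(one piece) = 1:
  size 1 → [9]=1  [10]=1
  size 2 → [8,10]=1  [9,10]=2
  size 3 → [8,9,10]=3
  size 4 → [7,8,9,10]=3
  size 5 → [4,7,8,9,10]=3  [6,7,8,9,10]=3
  size 6 → [3,4,7,8,9,10]=3  [4,6,7,8,9,10]=6  [5,6,7,8,9,10]=3
  size 7 → [2,3,4,7,8,9,10]=3  [3,4,6,7,8,9,10]=9  [4,5,6,7,8,9,10]=9
  size 8 → [2,3,4,6,7,8,9,10]=12  [3,4,5,6,7,8,9,10]=18
  size 9 → [2,3,4,5,6,7,8,9,10]=30
  first=0(c) contributes 30
  first=1(a) contributes 30
|[w]| = 60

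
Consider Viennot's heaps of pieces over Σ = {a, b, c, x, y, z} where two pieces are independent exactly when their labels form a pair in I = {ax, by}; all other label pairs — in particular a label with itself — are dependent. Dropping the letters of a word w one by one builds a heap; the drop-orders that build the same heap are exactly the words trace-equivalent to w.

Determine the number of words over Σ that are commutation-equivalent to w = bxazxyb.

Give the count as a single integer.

4

#0=b has no predecessor
#1=x depends on [0:b]
#2=a depends on [0:b]
#3=z depends on [1:x, 2:a]
#4=x depends on [3:z]
#5=y depends on [4:x]
#6=b depends on [4:x]
sources: [0:b]
N(rest) = Σ N(rest − s) over sources s of rest; N(one piece) = 1:
  size 1 → [5]=1  [6]=1
  size 2 → [5,6]=2
  size 3 → [4,5,6]=2
  size 4 → [3,4,5,6]=2
  size 5 → [1,3,4,5,6]=2  [2,3,4,5,6]=2
  first=0(b) contributes 4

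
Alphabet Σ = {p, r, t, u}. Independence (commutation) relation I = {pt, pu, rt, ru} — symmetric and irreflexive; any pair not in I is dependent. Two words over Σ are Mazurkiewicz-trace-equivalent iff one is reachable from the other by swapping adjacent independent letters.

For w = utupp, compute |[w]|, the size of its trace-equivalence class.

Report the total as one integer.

#0=u has no predecessor
#1=t depends on [0:u]
#2=u depends on [1:t]
#3=p has no predecessor
#4=p depends on [3:p]
sources: [0:u, 3:p]
N(rest) = Σ N(rest − s) over sources s of rest; N(one piece) = 1:
  size 1 → [2]=1  [4]=1
  size 2 → [1,2]=1  [2,4]=2  [3,4]=1
  size 3 → [0,1,2]=1  [1,2,4]=3  [2,3,4]=3
  first=0(u) contributes 6
  first=3(p) contributes 4
|[w]| = 10

10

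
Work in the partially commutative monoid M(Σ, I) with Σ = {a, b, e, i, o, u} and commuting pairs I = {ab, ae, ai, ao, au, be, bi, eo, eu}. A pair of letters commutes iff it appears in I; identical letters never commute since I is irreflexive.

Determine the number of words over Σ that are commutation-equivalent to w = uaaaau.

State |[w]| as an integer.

#0=u has no predecessor
#1=a has no predecessor
#2=a depends on [1:a]
#3=a depends on [2:a]
#4=a depends on [3:a]
#5=u depends on [0:u]
sources: [0:u, 1:a]
N(rest) = Σ N(rest − s) over sources s of rest; N(one piece) = 1:
  size 1 → [4]=1  [5]=1
  size 2 → [0,5]=1  [3,4]=1  [4,5]=2
  size 3 → [0,4,5]=3  [2,3,4]=1  [3,4,5]=3
  size 4 → [0,3,4,5]=6  [1,2,3,4]=1  [2,3,4,5]=4
  first=0(u) contributes 5
  first=1(a) contributes 10
|[w]| = 15

15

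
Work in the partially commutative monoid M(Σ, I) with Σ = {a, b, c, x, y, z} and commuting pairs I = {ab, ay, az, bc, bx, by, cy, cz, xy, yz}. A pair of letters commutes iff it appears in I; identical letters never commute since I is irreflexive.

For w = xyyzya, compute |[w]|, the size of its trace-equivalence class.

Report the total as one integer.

drop 0:x onto floor
drop 1:y onto floor
drop 2:y onto {1:y}
drop 3:z onto {0:x}
drop 4:y onto {2:y}
drop 5:a onto {0:x}
ground layer = {0:x, 1:y}
drop-orders for the pieces not yet dropped (sum over which currently-grounded one goes next):
  1 to go: {3} 1  {4} 1  {5} 1
  2 to go: {2,4} 1  {3,4} 2  {3,5} 2  {4,5} 2
  3 to go: {0,3,5} 2  {1,2,4} 1  {2,3,4} 3  {2,4,5} 3  {3,4,5} 6
  4 to go: {0,3,4,5} 8  {1,2,3,4} 4  {1,2,4,5} 4  {2,3,4,5} 12
  if 0:x drops first: 20 orders
  if 1:y drops first: 20 orders
heap linearizations: 40

40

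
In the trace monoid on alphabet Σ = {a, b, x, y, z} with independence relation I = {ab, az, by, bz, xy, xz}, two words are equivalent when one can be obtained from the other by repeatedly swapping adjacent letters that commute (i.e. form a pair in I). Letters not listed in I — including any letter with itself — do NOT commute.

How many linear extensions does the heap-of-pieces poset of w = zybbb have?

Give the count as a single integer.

10

#0=z has no predecessor
#1=y depends on [0:z]
#2=b has no predecessor
#3=b depends on [2:b]
#4=b depends on [3:b]
sources: [0:z, 2:b]
N(rest) = Σ N(rest − s) over sources s of rest; N(one piece) = 1:
  size 1 → [1]=1  [4]=1
  size 2 → [0,1]=1  [1,4]=2  [3,4]=1
  size 3 → [0,1,4]=3  [1,3,4]=3  [2,3,4]=1
  first=0(z) contributes 4
  first=2(b) contributes 6
|[w]| = 10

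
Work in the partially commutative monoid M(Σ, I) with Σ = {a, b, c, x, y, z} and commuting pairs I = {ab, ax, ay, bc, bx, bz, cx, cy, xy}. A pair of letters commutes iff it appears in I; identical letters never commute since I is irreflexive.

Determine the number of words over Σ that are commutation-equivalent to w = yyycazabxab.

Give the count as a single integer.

543

piece 0:y — minimal
piece 1:y rests on {0:y}
piece 2:y rests on {1:y}
piece 3:c — minimal
piece 4:a rests on {3:c}
piece 5:z rests on {2:y, 4:a}
piece 6:a rests on {5:z}
piece 7:b rests on {2:y}
piece 8:x rests on {5:z}
piece 9:a rests on {6:a}
piece 10:b rests on {7:b}
minimal pieces: {0:y, 3:c}
ways to finish when only these pieces remain (= sum over removing one remaining piece with nothing left below it):
  1 left: {8}→1  {9}→1  {10}→1
  2 left: {6,9}→1  {7,10}→1  {8,9}→2  {8,10}→2  {9,10}→2
  3 left: {6,8,9}→3  {6,9,10}→3  {7,8,10}→3  {7,9,10}→3  {8,9,10}→6
  4 left: {5,6,8,9}→3  {6,7,9,10}→6  {6,8,9,10}→12  {7,8,9,10}→12
  5 left: {4,5,6,8,9}→3  {5,6,8,9,10}→15  {6,7,8,9,10}→30
  6 left: {3,4,5,6,8,9}→3  {4,5,6,8,9,10}→18  {5,6,7,8,9,10}→45
  7 left: {2,5,6,7,8,9,10}→45  {3,4,5,6,8,9,10}→21  {4,5,6,7,8,9,10}→63
  8 left: {1,2,5,6,7,8,9,10}→45  {2,4,5,6,7,8,9,10}→108  {3,4,5,6,7,8,9,10}→84
  9 left: {0,1,2,5,6,7,8,9,10}→45  {1,2,4,5,6,7,8,9,10}→153  {2,3,4,5,6,7,8,9,10}→192
  placing 0:y first → 345 extensions
  placing 3:c first → 198 extensions
total linear extensions = 543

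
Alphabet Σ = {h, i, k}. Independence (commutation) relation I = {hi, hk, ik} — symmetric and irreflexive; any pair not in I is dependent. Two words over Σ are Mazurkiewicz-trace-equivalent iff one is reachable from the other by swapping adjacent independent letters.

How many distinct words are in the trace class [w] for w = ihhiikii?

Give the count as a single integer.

168

#0=i has no predecessor
#1=h has no predecessor
#2=h depends on [1:h]
#3=i depends on [0:i]
#4=i depends on [3:i]
#5=k has no predecessor
#6=i depends on [4:i]
#7=i depends on [6:i]
sources: [0:i, 1:h, 5:k]
N(rest) = Σ N(rest − s) over sources s of rest; N(one piece) = 1:
  size 1 → [2]=1  [5]=1  [7]=1
  size 2 → [1,2]=1  [2,5]=2  [2,7]=2  [5,7]=2  [6,7]=1
  size 3 → [1,2,5]=3  [1,2,7]=3  [2,5,7]=6  [2,6,7]=3  [4,6,7]=1  [5,6,7]=3
  size 4 → [1,2,5,7]=12  [1,2,6,7]=6  [2,4,6,7]=4  [2,5,6,7]=12  [3,4,6,7]=1  [4,5,6,7]=4
  size 5 → [0,3,4,6,7]=1  [1,2,4,6,7]=10  [1,2,5,6,7]=30  [2,3,4,6,7]=5  [2,4,5,6,7]=20  [3,4,5,6,7]=5
  size 6 → [0,2,3,4,6,7]=6  [0,3,4,5,6,7]=6  [1,2,3,4,6,7]=15  [1,2,4,5,6,7]=60  [2,3,4,5,6,7]=30
  first=0(i) contributes 105
  first=1(h) contributes 42
  first=5(k) contributes 21
|[w]| = 168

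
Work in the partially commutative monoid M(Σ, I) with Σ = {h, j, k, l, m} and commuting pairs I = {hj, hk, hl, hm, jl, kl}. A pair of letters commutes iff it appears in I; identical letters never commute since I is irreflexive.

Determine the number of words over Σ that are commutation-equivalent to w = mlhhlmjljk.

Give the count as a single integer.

180

#0=m has no predecessor
#1=l depends on [0:m]
#2=h has no predecessor
#3=h depends on [2:h]
#4=l depends on [1:l]
#5=m depends on [4:l]
#6=j depends on [5:m]
#7=l depends on [5:m]
#8=j depends on [6:j]
#9=k depends on [8:j]
sources: [0:m, 2:h]
N(rest) = Σ N(rest − s) over sources s of rest; N(one piece) = 1:
  size 1 → [3]=1  [7]=1  [9]=1
  size 2 → [2,3]=1  [3,7]=2  [3,9]=2  [7,9]=2  [8,9]=1
  size 3 → [2,3,7]=3  [2,3,9]=3  [3,7,9]=6  [3,8,9]=3  [6,8,9]=1  [7,8,9]=3
  size 4 → [2,3,7,9]=12  [2,3,8,9]=6  [3,6,8,9]=4  [3,7,8,9]=12  [6,7,8,9]=4
  size 5 → [2,3,6,8,9]=10  [2,3,7,8,9]=30  [3,6,7,8,9]=20  [5,6,7,8,9]=4
  size 6 → [2,3,6,7,8,9]=60  [3,5,6,7,8,9]=24  [4,5,6,7,8,9]=4
  size 7 → [1,4,5,6,7,8,9]=4  [2,3,5,6,7,8,9]=84  [3,4,5,6,7,8,9]=28
  size 8 → [0,1,4,5,6,7,8,9]=4  [1,3,4,5,6,7,8,9]=32  [2,3,4,5,6,7,8,9]=112
  first=0(m) contributes 144
  first=2(h) contributes 36
|[w]| = 180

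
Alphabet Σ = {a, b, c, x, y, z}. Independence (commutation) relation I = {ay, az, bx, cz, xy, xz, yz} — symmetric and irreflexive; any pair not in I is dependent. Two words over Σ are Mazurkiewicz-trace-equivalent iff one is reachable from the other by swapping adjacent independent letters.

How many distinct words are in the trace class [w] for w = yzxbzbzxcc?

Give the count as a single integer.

140

#0=y has no predecessor
#1=z has no predecessor
#2=x has no predecessor
#3=b depends on [0:y, 1:z]
#4=z depends on [3:b]
#5=b depends on [4:z]
#6=z depends on [5:b]
#7=x depends on [2:x]
#8=c depends on [5:b, 7:x]
#9=c depends on [8:c]
sources: [0:y, 1:z, 2:x]
N(rest) = Σ N(rest − s) over sources s of rest; N(one piece) = 1:
  size 1 → [6]=1  [9]=1
  size 2 → [6,9]=2  [8,9]=1
  size 3 → [6,8,9]=3  [7,8,9]=1
  size 4 → [2,7,8,9]=1  [5,6,8,9]=3  [6,7,8,9]=4
  size 5 → [2,6,7,8,9]=5  [4,5,6,8,9]=3  [5,6,7,8,9]=7
  size 6 → [2,5,6,7,8,9]=12  [3,4,5,6,8,9]=3  [4,5,6,7,8,9]=10
  size 7 → [0,3,4,5,6,8,9]=3  [1,3,4,5,6,8,9]=3  [2,4,5,6,7,8,9]=22  [3,4,5,6,7,8,9]=13
  size 8 → [0,1,3,4,5,6,8,9]=6  [0,3,4,5,6,7,8,9]=16  [1,3,4,5,6,7,8,9]=16  [2,3,4,5,6,7,8,9]=35
  first=0(y) contributes 51
  first=1(z) contributes 51
  first=2(x) contributes 38
|[w]| = 140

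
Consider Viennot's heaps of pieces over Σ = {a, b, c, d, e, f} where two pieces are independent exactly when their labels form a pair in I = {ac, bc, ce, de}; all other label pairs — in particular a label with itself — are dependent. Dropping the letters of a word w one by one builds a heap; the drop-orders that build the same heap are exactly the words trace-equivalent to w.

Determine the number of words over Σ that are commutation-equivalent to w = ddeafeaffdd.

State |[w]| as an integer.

piece 0:d — minimal
piece 1:d rests on {0:d}
piece 2:e — minimal
piece 3:a rests on {1:d, 2:e}
piece 4:f rests on {3:a}
piece 5:e rests on {4:f}
piece 6:a rests on {5:e}
piece 7:f rests on {6:a}
piece 8:f rests on {7:f}
piece 9:d rests on {8:f}
piece 10:d rests on {9:d}
minimal pieces: {0:d, 2:e}
ways to finish when only these pieces remain (= sum over removing one remaining piece with nothing left below it):
  1 left: {10}→1
  2 left: {9,10}→1
  3 left: {8,9,10}→1
  4 left: {7,8,9,10}→1
  5 left: {6,7,8,9,10}→1
  6 left: {5,6,7,8,9,10}→1
  7 left: {4,5,6,7,8,9,10}→1
  8 left: {3,4,5,6,7,8,9,10}→1
  9 left: {1,3,4,5,6,7,8,9,10}→1  {2,3,4,5,6,7,8,9,10}→1
  placing 0:d first → 2 extensions
  placing 2:e first → 1 extensions
total linear extensions = 3

3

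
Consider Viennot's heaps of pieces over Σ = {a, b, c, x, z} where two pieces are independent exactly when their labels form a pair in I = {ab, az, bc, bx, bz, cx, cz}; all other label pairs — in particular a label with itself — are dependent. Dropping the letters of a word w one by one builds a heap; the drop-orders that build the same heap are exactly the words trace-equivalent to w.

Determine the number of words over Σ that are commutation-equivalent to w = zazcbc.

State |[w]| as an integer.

60

piece 0:z — minimal
piece 1:a — minimal
piece 2:z rests on {0:z}
piece 3:c rests on {1:a}
piece 4:b — minimal
piece 5:c rests on {3:c}
minimal pieces: {0:z, 1:a, 4:b}
ways to finish when only these pieces remain (= sum over removing one remaining piece with nothing left below it):
  1 left: {2}→1  {4}→1  {5}→1
  2 left: {0,2}→1  {2,4}→2  {2,5}→2  {3,5}→1  {4,5}→2
  3 left: {0,2,4}→3  {0,2,5}→3  {1,3,5}→1  {2,3,5}→3  {2,4,5}→6  {3,4,5}→3
  4 left: {0,2,3,5}→6  {0,2,4,5}→12  {1,2,3,5}→4  {1,3,4,5}→4  {2,3,4,5}→12
  placing 0:z first → 20 extensions
  placing 1:a first → 30 extensions
  placing 4:b first → 10 extensions
total linear extensions = 60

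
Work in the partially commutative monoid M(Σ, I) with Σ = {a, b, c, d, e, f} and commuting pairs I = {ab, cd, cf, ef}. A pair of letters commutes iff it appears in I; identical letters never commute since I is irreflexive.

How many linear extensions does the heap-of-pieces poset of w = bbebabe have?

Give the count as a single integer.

#0=b has no predecessor
#1=b depends on [0:b]
#2=e depends on [1:b]
#3=b depends on [2:e]
#4=a depends on [2:e]
#5=b depends on [3:b]
#6=e depends on [4:a, 5:b]
sources: [0:b]
N(rest) = Σ N(rest − s) over sources s of rest; N(one piece) = 1:
  size 1 → [6]=1
  size 2 → [4,6]=1  [5,6]=1
  size 3 → [3,5,6]=1  [4,5,6]=2
  size 4 → [3,4,5,6]=3
  size 5 → [2,3,4,5,6]=3
  first=0(b) contributes 3

3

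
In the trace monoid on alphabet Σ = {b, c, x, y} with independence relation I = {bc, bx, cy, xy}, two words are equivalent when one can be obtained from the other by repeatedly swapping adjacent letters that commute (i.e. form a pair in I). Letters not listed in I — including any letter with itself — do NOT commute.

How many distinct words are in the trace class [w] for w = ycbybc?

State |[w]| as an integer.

#0=y has no predecessor
#1=c has no predecessor
#2=b depends on [0:y]
#3=y depends on [2:b]
#4=b depends on [3:y]
#5=c depends on [1:c]
sources: [0:y, 1:c]
N(rest) = Σ N(rest − s) over sources s of rest; N(one piece) = 1:
  size 1 → [4]=1  [5]=1
  size 2 → [1,5]=1  [3,4]=1  [4,5]=2
  size 3 → [1,4,5]=3  [2,3,4]=1  [3,4,5]=3
  size 4 → [0,2,3,4]=1  [1,3,4,5]=6  [2,3,4,5]=4
  first=0(y) contributes 10
  first=1(c) contributes 5
|[w]| = 15

15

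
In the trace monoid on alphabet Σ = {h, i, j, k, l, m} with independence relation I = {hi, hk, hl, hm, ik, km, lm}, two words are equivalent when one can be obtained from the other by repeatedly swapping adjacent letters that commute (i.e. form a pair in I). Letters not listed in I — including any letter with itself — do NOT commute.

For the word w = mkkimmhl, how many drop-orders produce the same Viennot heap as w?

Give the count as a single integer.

248

piece 0:m — minimal
piece 1:k — minimal
piece 2:k rests on {1:k}
piece 3:i rests on {0:m}
piece 4:m rests on {3:i}
piece 5:m rests on {4:m}
piece 6:h — minimal
piece 7:l rests on {2:k, 3:i}
minimal pieces: {0:m, 1:k, 6:h}
ways to finish when only these pieces remain (= sum over removing one remaining piece with nothing left below it):
  1 left: {5}→1  {6}→1  {7}→1
  2 left: {2,7}→1  {4,5}→1  {5,6}→2  {5,7}→2  {6,7}→2
  3 left: {1,2,7}→1  {2,5,7}→3  {2,6,7}→3  {4,5,6}→3  {4,5,7}→3  {5,6,7}→6
  4 left: {1,2,5,7}→4  {1,2,6,7}→4  {2,4,5,7}→6  {2,5,6,7}→12  {3,4,5,7}→3  {4,5,6,7}→12
  5 left: {0,3,4,5,7}→3  {1,2,4,5,7}→10  {1,2,5,6,7}→20  {2,3,4,5,7}→9  {2,4,5,6,7}→30  {3,4,5,6,7}→15
  6 left: {0,2,3,4,5,7}→12  {0,3,4,5,6,7}→18  {1,2,3,4,5,7}→19  {1,2,4,5,6,7}→60  {2,3,4,5,6,7}→54
  placing 0:m first → 133 extensions
  placing 1:k first → 84 extensions
  placing 6:h first → 31 extensions
total linear extensions = 248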